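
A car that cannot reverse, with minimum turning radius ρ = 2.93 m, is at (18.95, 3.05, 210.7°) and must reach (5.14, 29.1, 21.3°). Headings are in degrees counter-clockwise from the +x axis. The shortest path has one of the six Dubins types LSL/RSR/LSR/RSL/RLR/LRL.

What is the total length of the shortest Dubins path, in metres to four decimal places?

Let ψ = atan2(Δy, Δx) = atan2(26.05, -13.81) = 117.9296° be the start→goal bearing.
Normalize: d = |goal − start| / ρ = 29.484209/2.93 = 10.062870, α = (θ_start − ψ) mod 360° = 92.7704° = 1.619149 rad, β = (θ_goal − ψ) mod 360° = 263.3704° = 4.596681 rad.
Common terms: sin α = 0.998831, cos α = -0.048334, sin β = -0.993313, cos β = -0.115450, cos(α−β) = -0.986572, d² = 101.261354. Work in radians in the unit-radius frame; every candidate has L = ρ·(t + p + q).
LSL: p² = 2 + d² − 2cos(α−β) + 2d(sin α − sin β) = 145.327881; p = √p² = 12.055201; φ = atan2(cos β − cos α, d + sin α − sin β) = -0.005567 rad; t = (φ − α) mod 2π = 4.658469 rad, q = (β − φ) mod 2π = 4.602248 rad → L = 2.93·(4.658469 + 12.055201 + 4.602248) = 2.93·21.315918 = 62.455641 m
RSR: p² = 2 + d² − 2cos(α−β) + 2d(sin β − sin α) = 65.141116; p = √p² = 8.071005; φ = atan2(cos α − cos β, d − sin α + sin β) = 0.008316 rad; t = (α − φ) mod 2π = 1.610833 rad, q = (φ − β) mod 2π = 1.694821 rad → L = 2.93·(1.610833 + 8.071005 + 1.694821) = 2.93·11.376658 = 33.333609 m
LSR: p² = d² − 2 + 2cos(α−β) + 2d(sin α + sin β) = 97.399263; p = √p² = 9.869107; φ = atan2(−cos α − cos β, d + sin α + sin β) − atan2(−2, p) = 0.216211 rad; t = (φ − α) mod 2π = 4.880247 rad, q = (φ − β) mod 2π = 1.902715 rad → L = 2.93·(4.880247 + 9.869107 + 1.902715) = 2.93·16.652069 = 48.790561 m
RSL: p² = d² − 2 + 2cos(α−β) − 2d(sin α + sin β) = 97.177156; p = √p² = 9.857847; φ = atan2(cos α + cos β, d − sin α − sin β) − atan2(2, p) = -0.216451 rad; t = (α − φ) mod 2π = 1.835600 rad, q = (β − φ) mod 2π = 4.813131 rad → L = 2.93·(1.835600 + 9.857847 + 4.813131) = 2.93·16.506578 = 48.364275 m
RLR: c = (6 − d² + 2cos(α−β) + 2d(sin α − sin β))/8 = -7.142640, |c| > 1 → infeasible
LRL: c = (6 − d² + 2cos(α−β) − 2d(sin α − sin β))/8 = -17.165985, |c| > 1 → infeasible
Shortest: RSR with L = 33.333609 m ≈ 33.3336 m

33.3336 m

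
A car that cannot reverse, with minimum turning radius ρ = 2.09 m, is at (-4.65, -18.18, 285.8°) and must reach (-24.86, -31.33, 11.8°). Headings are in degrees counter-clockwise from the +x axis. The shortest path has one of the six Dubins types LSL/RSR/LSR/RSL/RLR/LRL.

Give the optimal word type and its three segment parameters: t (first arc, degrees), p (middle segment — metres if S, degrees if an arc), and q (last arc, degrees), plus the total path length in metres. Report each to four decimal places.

Let ψ = atan2(Δy, Δx) = atan2(-13.15, -20.21) = -146.9492° be the start→goal bearing.
Normalize: d = |goal − start| / ρ = 24.111545/2.09 = 11.536624, α = (θ_start − ψ) mod 360° = 72.7492° = 1.269714 rad, β = (θ_goal − ψ) mod 360° = 158.7492° = 2.770697 rad.
Common terms: sin α = 0.955016, cos α = 0.296554, sin β = 0.362450, cos β = -0.932003, cos(α−β) = 0.069756, d² = 133.093702. Work in radians in the unit-radius frame; every candidate has L = ρ·(t + p + q).
LSL: p² = 2 + d² − 2cos(α−β) + 2d(sin α − sin β) = 148.626601; p = √p² = 12.191251; φ = atan2(cos β − cos α, d + sin α − sin β) = -0.100945 rad; t = (φ − α) mod 2π = 4.912527 rad, q = (β − φ) mod 2π = 2.871642 rad → L = 2.09·(4.912527 + 12.191251 + 2.871642) = 2.09·19.975419 = 41.748627 m
RSR: p² = 2 + d² − 2cos(α−β) + 2d(sin β − sin α) = 121.281778; p = √p² = 11.012801; φ = atan2(cos α − cos β, d − sin α + sin β) = 0.111790 rad; t = (α − φ) mod 2π = 1.157924 rad, q = (φ − β) mod 2π = 3.624278 rad → L = 2.09·(1.157924 + 11.012801 + 3.624278) = 2.09·15.795003 = 33.011556 m
LSR: p² = d² − 2 + 2cos(α−β) + 2d(sin α + sin β) = 161.631446; p = √p² = 12.713436; φ = atan2(−cos α − cos β, d + sin α + sin β) − atan2(−2, p) = 0.205430 rad; t = (φ − α) mod 2π = 5.218902 rad, q = (φ − β) mod 2π = 3.717919 rad → L = 2.09·(5.218902 + 12.713436 + 3.717919) = 2.09·21.650257 = 45.249036 m
RSL: p² = d² − 2 + 2cos(α−β) − 2d(sin α + sin β) = 100.834984; p = √p² = 10.041662; φ = atan2(cos α + cos β, d − sin α − sin β) − atan2(2, p) = -0.258700 rad; t = (α − φ) mod 2π = 1.528413 rad, q = (β − φ) mod 2π = 3.029397 rad → L = 2.09·(1.528413 + 10.041662 + 3.029397) = 2.09·14.599472 = 30.512897 m
RLR: c = (6 − d² + 2cos(α−β) + 2d(sin α − sin β))/8 = -14.160222, |c| > 1 → infeasible
LRL: c = (6 − d² + 2cos(α−β) − 2d(sin α − sin β))/8 = -17.578325, |c| > 1 → infeasible
Shortest: RSL with L = 30.512897 m ≈ 30.5129 m
Convert RSL to answer units (arcs ×180/π): t = 1.528413·180/π = 87.5716°, p = ρ·p = 2.09·10.041662 = 20.9871 m, q = 3.029397·180/π = 173.5716°, L = 30.5129 m.

RSL: t = 87.5716°, p = 20.9871 m, q = 173.5716°, L = 30.5129 m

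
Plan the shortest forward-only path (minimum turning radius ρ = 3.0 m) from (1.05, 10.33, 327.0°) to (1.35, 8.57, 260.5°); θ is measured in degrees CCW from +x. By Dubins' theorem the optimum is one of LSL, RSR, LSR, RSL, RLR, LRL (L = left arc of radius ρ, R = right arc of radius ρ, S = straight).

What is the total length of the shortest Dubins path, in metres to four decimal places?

Let ψ = atan2(Δy, Δx) = atan2(-1.76, 0.30) = -80.3266° be the start→goal bearing.
Normalize: d = |goal − start| / ρ = 1.785385/3.0 = 0.595128, α = (θ_start − ψ) mod 360° = 47.3266° = 0.826006 rad, β = (θ_goal − ψ) mod 360° = 340.8266° = 5.948547 rad.
Common terms: sin α = 0.735230, cos α = 0.677818, sin β = -0.328427, cos β = 0.944529, cos(α−β) = 0.398749, d² = 0.354178. Work in radians in the unit-radius frame; every candidate has L = ρ·(t + p + q).
LSL: p² = 2 + d² − 2cos(α−β) + 2d(sin α − sin β) = 2.822705; p = √p² = 1.680091; φ = atan2(cos β − cos α, d + sin α − sin β) = 0.159423 rad; t = (φ − α) mod 2π = 5.616602 rad, q = (β − φ) mod 2π = 5.789124 rad → L = 3.0·(5.616602 + 1.680091 + 5.789124) = 3.0·13.085817 = 39.257452 m
RSR: p² = 2 + d² − 2cos(α−β) + 2d(sin β − sin α) = 0.290654; p = √p² = 0.539124; φ = atan2(cos α − cos β, d − sin α + sin β) = -2.624088 rad; t = (α − φ) mod 2π = 3.450094 rad, q = (φ − β) mod 2π = 3.993735 rad → L = 3.0·(3.450094 + 0.539124 + 3.993735) = 3.0·7.982953 = 23.948859 m
LSR: p² = d² − 2 + 2cos(α−β) + 2d(sin α + sin β) = -0.364125 < 0 → infeasible
RSL: p² = d² − 2 + 2cos(α−β) − 2d(sin α + sin β) = -1.332523 < 0 → infeasible
RLR: c = (6 − d² + 2cos(α−β) + 2d(sin α − sin β))/8 = 0.963668; p = 2π − arccos c = 6.012801 rad; φ = atan2(cos α − cos β, d − sin α + sin β) = -2.624088 rad; t = (α − φ + p/2) mod 2π = 0.173309 rad, q = (α − β − t + p) mod 2π = 0.716950 rad → L = 3.0·(0.173309 + 6.012801 + 0.716950) = 3.0·6.903060 = 20.709179 m
LRL: c = (6 − d² + 2cos(α−β) − 2d(sin α − sin β))/8 = 0.647162; p = 2π − arccos c = 5.416245 rad; φ = atan2(cos β − cos α, d + sin α − sin β) = 0.159423 rad; t = (φ − α + p/2) mod 2π = 2.041539 rad, q = (β − α − t + p) mod 2π = 2.214062 rad → L = 3.0·(2.041539 + 5.416245 + 2.214062) = 3.0·9.671845 = 29.015536 m
Shortest: RLR with L = 20.709179 m ≈ 20.7092 m

20.7092 m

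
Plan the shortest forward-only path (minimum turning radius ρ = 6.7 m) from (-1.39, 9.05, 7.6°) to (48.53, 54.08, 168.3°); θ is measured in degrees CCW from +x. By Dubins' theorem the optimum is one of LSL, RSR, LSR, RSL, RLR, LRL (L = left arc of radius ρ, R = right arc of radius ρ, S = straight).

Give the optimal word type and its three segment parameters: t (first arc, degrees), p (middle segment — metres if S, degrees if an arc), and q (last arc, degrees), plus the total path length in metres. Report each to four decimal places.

LSL: t = 25.1684°, p = 58.8054 m, q = 135.5316°, L = 77.5972 m

Let ψ = atan2(Δy, Δx) = atan2(45.03, 49.92) = 42.0518° be the start→goal bearing.
Normalize: d = |goal − start| / ρ = 67.228768/6.7 = 10.034145, α = (θ_start − ψ) mod 360° = 325.5482° = 5.681887 rad, β = (θ_goal − ψ) mod 360° = 126.2482° = 2.203446 rad.
Common terms: sin α = -0.565713, cos α = 0.824602, sin β = 0.806463, cos β = -0.591284, cos(α−β) = -0.943801, d² = 100.684057. Work in radians in the unit-radius frame; every candidate has L = ρ·(t + p + q).
LSL: p² = 2 + d² − 2cos(α−β) + 2d(sin α − sin β) = 77.034422; p = √p² = 8.776926; φ = atan2(cos β − cos α, d + sin α − sin β) = -0.162027 rad; t = (φ − α) mod 2π = 0.439271 rad, q = (β − φ) mod 2π = 2.365473 rad → L = 6.7·(0.439271 + 8.776926 + 2.365473) = 6.7·11.581670 = 77.597187 m
RSR: p² = 2 + d² − 2cos(α−β) + 2d(sin β − sin α) = 132.108895; p = √p² = 11.493863; φ = atan2(cos α − cos β, d − sin α + sin β) = 0.123500 rad; t = (α − φ) mod 2π = 5.558388 rad, q = (φ − β) mod 2π = 4.203239 rad → L = 6.7·(5.558388 + 11.493863 + 4.203239) = 6.7·21.255490 = 142.411782 m
LSR: p² = d² − 2 + 2cos(α−β) + 2d(sin α + sin β) = 101.627902; p = √p² = 10.081067; φ = atan2(−cos α − cos β, d + sin α + sin β) − atan2(−2, p) = 0.173145 rad; t = (φ − α) mod 2π = 0.774443 rad, q = (φ − β) mod 2π = 4.252884 rad → L = 6.7·(0.774443 + 10.081067 + 4.252884) = 6.7·15.108393 = 101.226235 m
RSL: p² = d² − 2 + 2cos(α−β) − 2d(sin α + sin β) = 91.965007; p = √p² = 9.589839; φ = atan2(cos α + cos β, d − sin α − sin β) − atan2(2, p) = -0.181787 rad; t = (α − φ) mod 2π = 5.863675 rad, q = (β − φ) mod 2π = 2.385234 rad → L = 6.7·(5.863675 + 9.589839 + 2.385234) = 6.7·17.838747 = 119.519607 m
RLR: c = (6 − d² + 2cos(α−β) + 2d(sin α − sin β))/8 = -15.513612, |c| > 1 → infeasible
LRL: c = (6 − d² + 2cos(α−β) − 2d(sin α − sin β))/8 = -8.629303, |c| > 1 → infeasible
Shortest: LSL with L = 77.597187 m ≈ 77.5972 m
Convert LSL to answer units (arcs ×180/π): t = 0.439271·180/π = 25.1684°, p = ρ·p = 6.7·8.776926 = 58.8054 m, q = 2.365473·180/π = 135.5316°, L = 77.5972 m.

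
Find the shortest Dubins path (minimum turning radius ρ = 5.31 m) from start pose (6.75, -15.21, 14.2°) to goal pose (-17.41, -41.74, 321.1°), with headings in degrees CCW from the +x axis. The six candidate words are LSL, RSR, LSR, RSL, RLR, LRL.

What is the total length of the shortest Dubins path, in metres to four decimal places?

54.1349 m

Let ψ = atan2(Δy, Δx) = atan2(-26.53, -24.16) = -132.3231° be the start→goal bearing.
Normalize: d = |goal − start| / ρ = 35.882398/5.31 = 6.757514, α = (θ_start − ψ) mod 360° = 146.5231° = 2.557310 rad, β = (θ_goal − ψ) mod 360° = 93.4231° = 1.630541 rad.
Common terms: sin α = 0.551601, cos α = -0.834108, sin β = 0.998216, cos β = -0.059709, cos(α−β) = 0.600420, d² = 45.663993. Work in radians in the unit-radius frame; every candidate has L = ρ·(t + p + q).
LSL: p² = 2 + d² − 2cos(α−β) + 2d(sin α − sin β) = 40.427137; p = √p² = 6.358234; φ = atan2(cos β − cos α, d + sin α − sin β) = 0.122098 rad; t = (φ − α) mod 2π = 3.847973 rad, q = (β − φ) mod 2π = 1.508443 rad → L = 5.31·(3.847973 + 6.358234 + 1.508443) = 5.31·11.714649 = 62.204788 m
RSR: p² = 2 + d² − 2cos(α−β) + 2d(sin β − sin α) = 52.499167; p = √p² = 7.245631; φ = atan2(cos α − cos β, d − sin α + sin β) = -0.107083 rad; t = (α − φ) mod 2π = 2.664393 rad, q = (φ − β) mod 2π = 4.545562 rad → L = 5.31·(2.664393 + 7.245631 + 4.545562) = 5.31·14.455586 = 76.759162 m
LSR: p² = d² − 2 + 2cos(α−β) + 2d(sin α + sin β) = 65.810647; p = √p² = 8.112376; φ = atan2(−cos α − cos β, d + sin α + sin β) − atan2(−2, p) = 0.348898 rad; t = (φ − α) mod 2π = 4.074773 rad, q = (φ − β) mod 2π = 5.001543 rad → L = 5.31·(4.074773 + 8.112376 + 5.001543) = 5.31·17.188692 = 91.271953 m
RSL: p² = d² − 2 + 2cos(α−β) − 2d(sin α + sin β) = 23.919019; p = √p² = 4.890707; φ = atan2(cos α + cos β, d − sin α − sin β) − atan2(2, p) = -0.558166 rad; t = (α − φ) mod 2π = 3.115477 rad, q = (β − φ) mod 2π = 2.188707 rad → L = 5.31·(3.115477 + 4.890707 + 2.188707) = 5.31·10.194891 = 54.134870 m
RLR: c = (6 − d² + 2cos(α−β) + 2d(sin α − sin β))/8 = -5.562396, |c| > 1 → infeasible
LRL: c = (6 − d² + 2cos(α−β) − 2d(sin α − sin β))/8 = -4.053392, |c| > 1 → infeasible
Shortest: RSL with L = 54.134870 m ≈ 54.1349 m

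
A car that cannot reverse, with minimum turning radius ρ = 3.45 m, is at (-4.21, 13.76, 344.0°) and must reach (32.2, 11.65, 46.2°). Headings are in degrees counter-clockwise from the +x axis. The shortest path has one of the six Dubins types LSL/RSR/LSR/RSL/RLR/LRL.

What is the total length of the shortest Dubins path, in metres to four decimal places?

36.8540 m

Let ψ = atan2(Δy, Δx) = atan2(-2.11, 36.41) = -3.3166° be the start→goal bearing.
Normalize: d = |goal − start| / ρ = 36.471087/3.45 = 10.571330, α = (θ_start − ψ) mod 360° = 347.3166° = 6.061819 rad, β = (θ_goal − ψ) mod 360° = 49.5166° = 0.864228 rad.
Common terms: sin α = -0.219563, cos α = 0.975598, sin β = 0.760595, cos β = 0.649227, cos(α−β) = 0.466387, d² = 111.753010. Work in radians in the unit-radius frame; every candidate has L = ρ·(t + p + q).
LSL: p² = 2 + d² − 2cos(α−β) + 2d(sin α − sin β) = 92.097103; p = √p² = 9.596724; φ = atan2(cos β − cos α, d + sin α − sin β) = -0.034015 rad; t = (φ − α) mod 2π = 0.187351 rad, q = (β − φ) mod 2π = 0.898244 rad → L = 3.45·(0.187351 + 9.596724 + 0.898244) = 3.45·10.682318 = 36.853998 m
RSR: p² = 2 + d² − 2cos(α−β) + 2d(sin β − sin α) = 133.543370; p = √p² = 11.556097; φ = atan2(cos α − cos β, d − sin α + sin β) = 0.028246 rad; t = (α − φ) mod 2π = 6.033573 rad, q = (φ − β) mod 2π = 5.447203 rad → L = 3.45·(6.033573 + 11.556097 + 5.447203) = 3.45·23.036872 = 79.477210 m
LSR: p² = d² − 2 + 2cos(α−β) + 2d(sin α + sin β) = 122.124634; p = √p² = 11.051002; φ = atan2(−cos α − cos β, d + sin α + sin β) − atan2(−2, p) = 0.033852 rad; t = (φ − α) mod 2π = 0.255218 rad, q = (φ − β) mod 2π = 5.452809 rad → L = 3.45·(0.255218 + 11.051002 + 5.452809) = 3.45·16.759029 = 57.818650 m
RSL: p² = d² − 2 + 2cos(α−β) − 2d(sin α + sin β) = 99.246932; p = √p² = 9.962275; φ = atan2(cos α + cos β, d − sin α − sin β) − atan2(2, p) = -0.037527 rad; t = (α − φ) mod 2π = 6.099346 rad, q = (β − φ) mod 2π = 0.901755 rad → L = 3.45·(6.099346 + 9.962275 + 0.901755) = 3.45·16.963377 = 58.523650 m
RLR: c = (6 − d² + 2cos(α−β) + 2d(sin α − sin β))/8 = -15.692921, |c| > 1 → infeasible
LRL: c = (6 − d² + 2cos(α−β) − 2d(sin α − sin β))/8 = -10.512138, |c| > 1 → infeasible
Shortest: LSL with L = 36.853998 m ≈ 36.8540 m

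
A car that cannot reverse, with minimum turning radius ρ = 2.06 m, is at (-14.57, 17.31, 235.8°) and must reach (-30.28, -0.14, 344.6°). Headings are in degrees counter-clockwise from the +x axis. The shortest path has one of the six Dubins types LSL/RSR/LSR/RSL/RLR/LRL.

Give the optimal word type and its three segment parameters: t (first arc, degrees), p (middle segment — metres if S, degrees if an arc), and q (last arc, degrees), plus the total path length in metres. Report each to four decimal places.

RSL: t = 15.9046°, p = 20.9872 m, q = 124.7046°, L = 26.0426 m

Let ψ = atan2(Δy, Δx) = atan2(-17.45, -15.71) = -131.9963° be the start→goal bearing.
Normalize: d = |goal − start| / ρ = 23.479919/2.06 = 11.398019, α = (θ_start − ψ) mod 360° = 7.7963° = 0.136071 rad, β = (θ_goal − ψ) mod 360° = 116.5963° = 2.034989 rad.
Common terms: sin α = 0.135651, cos α = 0.990757, sin β = 0.894183, cos β = -0.447701, cos(α−β) = -0.322266, d² = 129.914836. Work in radians in the unit-radius frame; every candidate has L = ρ·(t + p + q).
LSL: p² = 2 + d² − 2cos(α−β) + 2d(sin α − sin β) = 115.267843; p = √p² = 10.736286; φ = atan2(cos β − cos α, d + sin α − sin β) = -0.134385 rad; t = (φ − α) mod 2π = 6.012729 rad, q = (β − φ) mod 2π = 2.169374 rad → L = 2.06·(6.012729 + 10.736286 + 2.169374) = 2.06·18.918390 = 38.971883 m
RSR: p² = 2 + d² − 2cos(α−β) + 2d(sin β − sin α) = 149.850893; p = √p² = 12.241360; φ = atan2(cos α − cos β, d − sin α + sin β) = 0.117780 rad; t = (α − φ) mod 2π = 0.018291 rad, q = (φ − β) mod 2π = 4.365976 rad → L = 2.06·(0.018291 + 12.241360 + 4.365976) = 2.06·16.625627 = 34.248792 m
LSR: p² = d² − 2 + 2cos(α−β) + 2d(sin α + sin β) = 150.746453; p = √p² = 12.277885; φ = atan2(−cos α − cos β, d + sin α + sin β) − atan2(−2, p) = 0.117807 rad; t = (φ − α) mod 2π = 6.264922 rad, q = (φ − β) mod 2π = 4.366004 rad → L = 2.06·(6.264922 + 12.277885 + 4.366004) = 2.06·22.908810 = 47.192149 m
RSL: p² = d² − 2 + 2cos(α−β) − 2d(sin α + sin β) = 103.794157; p = √p² = 10.187942; φ = atan2(cos α + cos β, d − sin α − sin β) − atan2(2, p) = -0.141516 rad; t = (α − φ) mod 2π = 0.277587 rad, q = (β − φ) mod 2π = 2.176505 rad → L = 2.06·(0.277587 + 10.187942 + 2.176505) = 2.06·12.642034 = 26.042590 m
RLR: c = (6 − d² + 2cos(α−β) + 2d(sin α − sin β))/8 = -17.731362, |c| > 1 → infeasible
LRL: c = (6 − d² + 2cos(α−β) − 2d(sin α − sin β))/8 = -13.408480, |c| > 1 → infeasible
Shortest: RSL with L = 26.042590 m ≈ 26.0426 m
Convert RSL to answer units (arcs ×180/π): t = 0.277587·180/π = 15.9046°, p = ρ·p = 2.06·10.187942 = 20.9872 m, q = 2.176505·180/π = 124.7046°, L = 26.0426 m.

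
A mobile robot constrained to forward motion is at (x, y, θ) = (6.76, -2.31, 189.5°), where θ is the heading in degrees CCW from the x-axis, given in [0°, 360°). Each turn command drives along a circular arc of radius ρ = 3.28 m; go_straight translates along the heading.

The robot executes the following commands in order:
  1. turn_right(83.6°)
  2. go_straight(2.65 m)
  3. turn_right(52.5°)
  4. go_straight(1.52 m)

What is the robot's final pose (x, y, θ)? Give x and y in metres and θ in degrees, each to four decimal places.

set_pose: (x, y, θ) = (6.7600, -2.3100, 189.5000°), ρ = 3.28
turn_right(83.6°): centre at ρ to the right, rotate −83.6° → (3.0641, 0.0264, 105.9000°)
go_straight(2.65): x += 2.65·cos θ, y += 2.65·sin θ → (2.3381, 2.5750, 105.9000°)
turn_right(52.5°): centre at ρ to the right, rotate −52.5° → (2.8594, 5.4292, 53.4000°)
go_straight(1.52): x += 1.52·cos θ, y += 1.52·sin θ → (3.7657, 6.6495, 53.4000°)

(3.7657, 6.6495, 53.4000°)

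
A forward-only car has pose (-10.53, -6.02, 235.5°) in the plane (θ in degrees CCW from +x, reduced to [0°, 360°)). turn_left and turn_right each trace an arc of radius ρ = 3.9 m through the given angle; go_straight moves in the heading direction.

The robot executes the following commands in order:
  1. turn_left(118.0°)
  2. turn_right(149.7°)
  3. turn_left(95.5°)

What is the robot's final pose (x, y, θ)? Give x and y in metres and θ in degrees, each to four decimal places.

(-8.4523, -25.0241, 299.3000°)

set_pose: (x, y, θ) = (-10.5300, -6.0200, 235.5000°), ρ = 3.9
turn_left(118.0°): centre at ρ to the left, rotate +118.0° → (-7.7574, -12.1039, 353.5000°)
turn_right(149.7°): centre at ρ to the right, rotate −149.7° → (-6.6251, -19.5472, 203.8000°)
turn_left(95.5°): centre at ρ to the left, rotate +95.5° → (-8.4523, -25.0241, 299.3000°)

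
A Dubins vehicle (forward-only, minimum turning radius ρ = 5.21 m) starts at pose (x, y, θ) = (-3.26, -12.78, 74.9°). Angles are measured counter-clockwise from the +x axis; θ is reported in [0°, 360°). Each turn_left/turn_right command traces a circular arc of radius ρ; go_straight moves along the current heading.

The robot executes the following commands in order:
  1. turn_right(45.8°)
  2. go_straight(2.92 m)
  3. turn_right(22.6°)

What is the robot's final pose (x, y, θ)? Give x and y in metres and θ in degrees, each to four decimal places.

(3.7317, -7.5406, 6.5000°)

set_pose: (x, y, θ) = (-3.2600, -12.7800, 74.9000°), ρ = 5.21
turn_right(45.8°): centre at ρ to the right, rotate −45.8° → (-0.7637, -9.5849, 29.1000°)
go_straight(2.92): x += 2.92·cos θ, y += 2.92·sin θ → (1.7877, -8.1648, 29.1000°)
turn_right(22.6°): centre at ρ to the right, rotate −22.6° → (3.7317, -7.5406, 6.5000°)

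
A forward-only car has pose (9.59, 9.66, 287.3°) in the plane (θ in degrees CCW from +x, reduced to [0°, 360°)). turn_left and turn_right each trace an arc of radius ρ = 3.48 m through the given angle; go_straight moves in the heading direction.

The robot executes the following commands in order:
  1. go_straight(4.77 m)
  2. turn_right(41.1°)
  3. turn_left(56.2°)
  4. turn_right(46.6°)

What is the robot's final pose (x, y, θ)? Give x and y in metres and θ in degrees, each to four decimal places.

set_pose: (x, y, θ) = (9.5900, 9.6600, 287.3000°), ρ = 3.48
go_straight(4.77): x += 4.77·cos θ, y += 4.77·sin θ → (11.0085, 5.1058, 287.3000°)
turn_right(41.1°): centre at ρ to the right, rotate −41.1° → (10.8700, 2.6666, 246.2000°)
turn_left(56.2°): centre at ρ to the left, rotate +56.2° → (11.1158, -0.6024, 302.4000°)
turn_right(46.6°): centre at ρ to the right, rotate −46.6° → (11.5512, -3.3208, 255.8000°)

(11.5512, -3.3208, 255.8000°)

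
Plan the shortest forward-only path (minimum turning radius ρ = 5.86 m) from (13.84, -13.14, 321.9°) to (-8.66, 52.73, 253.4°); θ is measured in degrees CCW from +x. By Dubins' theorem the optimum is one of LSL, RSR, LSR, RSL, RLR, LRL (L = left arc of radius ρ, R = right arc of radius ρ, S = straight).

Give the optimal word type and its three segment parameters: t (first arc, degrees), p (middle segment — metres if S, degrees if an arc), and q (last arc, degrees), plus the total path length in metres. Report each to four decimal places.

LSL: t = 147.0858°, p = 63.0124 m, q = 144.4142°, L = 92.8259 m

Let ψ = atan2(Δy, Δx) = atan2(65.87, -22.50) = 108.8592° be the start→goal bearing.
Normalize: d = |goal − start| / ρ = 69.606802/5.86 = 11.878294, α = (θ_start − ψ) mod 360° = 213.0408° = 3.718263 rad, β = (θ_goal − ψ) mod 360° = 144.5408° = 2.522712 rad.
Common terms: sin α = -0.545236, cos α = -0.838283, sin β = 0.580124, cos β = -0.814528, cos(α−β) = 0.366501, d² = 141.093865. Work in radians in the unit-radius frame; every candidate has L = ρ·(t + p + q).
LSL: p² = 2 + d² − 2cos(α−β) + 2d(sin α − sin β) = 115.626169; p = √p² = 10.752961; φ = atan2(cos β − cos α, d + sin α − sin β) = 0.002209 rad; t = (φ − α) mod 2π = 2.567132 rad, q = (β − φ) mod 2π = 2.520503 rad → L = 5.86·(2.567132 + 10.752961 + 2.520503) = 5.86·15.840596 = 92.825891 m
RSR: p² = 2 + d² − 2cos(α−β) + 2d(sin β − sin α) = 169.095557; p = √p² = 13.003675; φ = atan2(cos α − cos β, d − sin α + sin β) = -0.001827 rad; t = (α − φ) mod 2π = 3.720089 rad, q = (φ − β) mod 2π = 3.758646 rad → L = 5.86·(3.720089 + 13.003675 + 3.758646) = 5.86·20.482411 = 120.026926 m
LSR: p² = d² − 2 + 2cos(α−β) + 2d(sin α + sin β) = 140.655690; p = √p² = 11.859835; φ = atan2(−cos α − cos β, d + sin α + sin β) − atan2(−2, p) = 0.304923 rad; t = (φ − α) mod 2π = 2.869845 rad, q = (φ − β) mod 2π = 4.065396 rad → L = 5.86·(2.869845 + 11.859835 + 4.065396) = 5.86·18.795076 = 110.139145 m
RSL: p² = d² − 2 + 2cos(α−β) − 2d(sin α + sin β) = 138.998046; p = √p² = 11.789743; φ = atan2(cos α + cos β, d − sin α − sin β) − atan2(2, p) = -0.306699 rad; t = (α − φ) mod 2π = 4.024962 rad, q = (β − φ) mod 2π = 2.829411 rad → L = 5.86·(4.024962 + 11.789743 + 2.829411) = 5.86·18.644116 = 109.254522 m
RLR: c = (6 − d² + 2cos(α−β) + 2d(sin α − sin β))/8 = -20.136945, |c| > 1 → infeasible
LRL: c = (6 − d² + 2cos(α−β) − 2d(sin α − sin β))/8 = -13.453271, |c| > 1 → infeasible
Shortest: LSL with L = 92.825891 m ≈ 92.8259 m
Convert LSL to answer units (arcs ×180/π): t = 2.567132·180/π = 147.0858°, p = ρ·p = 5.86·10.752961 = 63.0124 m, q = 2.520503·180/π = 144.4142°, L = 92.8259 m.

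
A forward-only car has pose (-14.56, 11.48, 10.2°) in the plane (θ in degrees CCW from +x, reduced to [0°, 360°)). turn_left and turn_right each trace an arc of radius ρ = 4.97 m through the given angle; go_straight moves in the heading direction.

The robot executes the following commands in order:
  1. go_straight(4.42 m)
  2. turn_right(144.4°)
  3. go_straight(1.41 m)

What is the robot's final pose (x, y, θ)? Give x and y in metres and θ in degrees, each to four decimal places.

(-6.7497, 2.8955, 225.8000°)

set_pose: (x, y, θ) = (-14.5600, 11.4800, 10.2000°), ρ = 4.97
go_straight(4.42): x += 4.42·cos θ, y += 4.42·sin θ → (-10.2099, 12.2627, 10.2000°)
turn_right(144.4°): centre at ρ to the right, rotate −144.4° → (-5.7667, 3.9064, -134.2000° ≡ 225.8000°)
go_straight(1.41): x += 1.41·cos θ, y += 1.41·sin θ → (-6.7497, 2.8955, 225.8000°)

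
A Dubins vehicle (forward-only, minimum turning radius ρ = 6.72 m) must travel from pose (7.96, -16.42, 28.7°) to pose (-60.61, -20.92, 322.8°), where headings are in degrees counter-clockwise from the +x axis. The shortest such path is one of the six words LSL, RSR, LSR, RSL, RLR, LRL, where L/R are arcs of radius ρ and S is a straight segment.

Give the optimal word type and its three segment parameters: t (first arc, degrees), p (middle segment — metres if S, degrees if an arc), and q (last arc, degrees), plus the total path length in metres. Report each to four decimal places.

Let ψ = atan2(Δy, Δx) = atan2(-4.50, -68.57) = -176.2453° be the start→goal bearing.
Normalize: d = |goal − start| / ρ = 68.717501/6.72 = 10.225819, α = (θ_start − ψ) mod 360° = 204.9453° = 3.576970 rad, β = (θ_goal − ψ) mod 360° = 139.0453° = 2.426798 rad.
Common terms: sin α = -0.421752, cos α = -0.906711, sin β = 0.655463, cos β = -0.755228, cos(α−β) = 0.408330, d² = 104.567365. Work in radians in the unit-radius frame; every candidate has L = ρ·(t + p + q).
LSL: p² = 2 + d² − 2cos(α−β) + 2d(sin α − sin β) = 83.719897; p = √p² = 9.149858; φ = atan2(cos β − cos α, d + sin α − sin β) = 0.016557 rad; t = (φ − α) mod 2π = 2.722772 rad, q = (β − φ) mod 2π = 2.410241 rad → L = 6.72·(2.722772 + 9.149858 + 2.410241) = 6.72·14.282871 = 95.980894 m
RSR: p² = 2 + d² − 2cos(α−β) + 2d(sin β − sin α) = 127.781512; p = √p² = 11.304048; φ = atan2(cos α − cos β, d − sin α + sin β) = -0.013401 rad; t = (α − φ) mod 2π = 3.590371 rad, q = (φ − β) mod 2π = 3.842986 rad → L = 6.72·(3.590371 + 11.304048 + 3.842986) = 6.72·18.737406 = 125.915367 m
LSR: p² = d² − 2 + 2cos(α−β) + 2d(sin α + sin β) = 108.163782; p = √p² = 10.400182; φ = atan2(−cos α − cos β, d + sin α + sin β) − atan2(−2, p) = 0.347560 rad; t = (φ − α) mod 2π = 3.053776 rad, q = (φ − β) mod 2π = 4.203948 rad → L = 6.72·(3.053776 + 10.400182 + 4.203948) = 6.72·17.657905 = 118.661122 m
RSL: p² = d² − 2 + 2cos(α−β) − 2d(sin α + sin β) = 98.604271; p = √p² = 9.929968; φ = atan2(cos α + cos β, d − sin α − sin β) − atan2(2, p) = -0.363568 rad; t = (α − φ) mod 2π = 3.940538 rad, q = (β − φ) mod 2π = 2.790366 rad → L = 6.72·(3.940538 + 9.929968 + 2.790366) = 6.72·16.660871 = 111.961056 m
RLR: c = (6 − d² + 2cos(α−β) + 2d(sin α − sin β))/8 = -14.972689, |c| > 1 → infeasible
LRL: c = (6 − d² + 2cos(α−β) − 2d(sin α − sin β))/8 = -9.464987, |c| > 1 → infeasible
Shortest: LSL with L = 95.980894 m ≈ 95.9809 m
Convert LSL to answer units (arcs ×180/π): t = 2.722772·180/π = 156.0034°, p = ρ·p = 6.72·9.149858 = 61.4870 m, q = 2.410241·180/π = 138.0966°, L = 95.9809 m.

LSL: t = 156.0034°, p = 61.4870 m, q = 138.0966°, L = 95.9809 m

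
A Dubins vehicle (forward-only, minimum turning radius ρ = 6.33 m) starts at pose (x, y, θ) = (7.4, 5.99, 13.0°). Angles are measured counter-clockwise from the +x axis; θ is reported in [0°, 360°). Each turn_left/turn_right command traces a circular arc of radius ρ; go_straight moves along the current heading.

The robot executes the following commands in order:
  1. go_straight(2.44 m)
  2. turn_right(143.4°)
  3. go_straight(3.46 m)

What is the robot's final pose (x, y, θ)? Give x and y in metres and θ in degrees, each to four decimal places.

set_pose: (x, y, θ) = (7.4000, 5.9900, 13.0000°), ρ = 6.33
go_straight(2.44): x += 2.44·cos θ, y += 2.44·sin θ → (9.7775, 6.5389, 13.0000°)
turn_right(143.4°): centre at ρ to the right, rotate −143.4° → (16.0219, -3.7315, -130.4000° ≡ 229.6000°)
go_straight(3.46): x += 3.46·cos θ, y += 3.46·sin θ → (13.7794, -6.3664, 229.6000°)

(13.7794, -6.3664, 229.6000°)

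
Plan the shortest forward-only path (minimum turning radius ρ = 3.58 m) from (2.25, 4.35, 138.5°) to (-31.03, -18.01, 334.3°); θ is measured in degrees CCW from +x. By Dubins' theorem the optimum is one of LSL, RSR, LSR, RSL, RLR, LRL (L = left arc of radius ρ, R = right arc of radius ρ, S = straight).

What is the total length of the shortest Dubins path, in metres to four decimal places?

Let ψ = atan2(Δy, Δx) = atan2(-22.36, -33.28) = -146.1038° be the start→goal bearing.
Normalize: d = |goal − start| / ρ = 40.093990/3.58 = 11.199438, α = (θ_start − ψ) mod 360° = 284.6038° = 4.967274 rad, β = (θ_goal − ψ) mod 360° = 120.4038° = 2.101443 rad.
Common terms: sin α = -0.967692, cos α = 0.252134, sin β = 0.862480, cos β = -0.506091, cos(α−β) = -0.962218, d² = 125.427421. Work in radians in the unit-radius frame; every candidate has L = ρ·(t + p + q).
LSL: p² = 2 + d² − 2cos(α−β) + 2d(sin α − sin β) = 88.358057; p = √p² = 9.399897; φ = atan2(cos β − cos α, d + sin α − sin β) = -0.080751 rad; t = (φ − α) mod 2π = 1.235160 rad, q = (β − φ) mod 2π = 2.182194 rad → L = 3.58·(1.235160 + 9.399897 + 2.182194) = 3.58·12.817251 = 45.885760 m
RSR: p² = 2 + d² − 2cos(α−β) + 2d(sin β − sin α) = 170.345657; p = √p² = 13.051653; φ = atan2(cos α − cos β, d − sin α + sin β) = 0.058127 rad; t = (α − φ) mod 2π = 4.909147 rad, q = (φ − β) mod 2π = 4.239869 rad → L = 3.58·(4.909147 + 13.051653 + 4.239869) = 3.58·22.200669 = 79.478396 m
LSR: p² = d² − 2 + 2cos(α−β) + 2d(sin α + sin β) = 119.146343; p = √p² = 10.915418; φ = atan2(−cos α − cos β, d + sin α + sin β) − atan2(−2, p) = 0.204104 rad; t = (φ − α) mod 2π = 1.520015 rad, q = (φ − β) mod 2π = 4.385846 rad → L = 3.58·(1.520015 + 10.915418 + 4.385846) = 3.58·16.821279 = 60.220178 m
RSL: p² = d² − 2 + 2cos(α−β) − 2d(sin α + sin β) = 123.859627; p = √p² = 11.129224; φ = atan2(cos α + cos β, d − sin α − sin β) − atan2(2, p) = -0.200270 rad; t = (α − φ) mod 2π = 5.167544 rad, q = (β − φ) mod 2π = 2.301714 rad → L = 3.58·(5.167544 + 11.129224 + 2.301714) = 3.58·18.598482 = 66.582565 m
RLR: c = (6 − d² + 2cos(α−β) + 2d(sin α − sin β))/8 = -20.293207, |c| > 1 → infeasible
LRL: c = (6 − d² + 2cos(α−β) − 2d(sin α − sin β))/8 = -10.044757, |c| > 1 → infeasible
Shortest: LSL with L = 45.885760 m ≈ 45.8858 m

45.8858 m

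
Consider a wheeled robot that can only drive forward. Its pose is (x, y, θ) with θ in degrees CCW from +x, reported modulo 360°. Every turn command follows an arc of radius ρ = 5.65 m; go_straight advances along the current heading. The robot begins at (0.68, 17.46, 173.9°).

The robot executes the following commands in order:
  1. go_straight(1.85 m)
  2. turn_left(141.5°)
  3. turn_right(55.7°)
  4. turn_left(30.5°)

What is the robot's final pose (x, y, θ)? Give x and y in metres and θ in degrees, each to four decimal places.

set_pose: (x, y, θ) = (0.6800, 17.4600, 173.9000°), ρ = 5.65
go_straight(1.85): x += 1.85·cos θ, y += 1.85·sin θ → (-1.1595, 17.6566, 173.9000°)
turn_left(141.5°): centre at ρ to the left, rotate +141.5° → (-5.7271, 8.0156, 315.4000°)
turn_right(55.7°): centre at ρ to the right, rotate −55.7° → (-4.1353, 2.9825, 259.7000°)
turn_left(30.5°): centre at ρ to the left, rotate +30.5° → (-3.8788, 0.0213, 290.2000°)

(-3.8788, 0.0213, 290.2000°)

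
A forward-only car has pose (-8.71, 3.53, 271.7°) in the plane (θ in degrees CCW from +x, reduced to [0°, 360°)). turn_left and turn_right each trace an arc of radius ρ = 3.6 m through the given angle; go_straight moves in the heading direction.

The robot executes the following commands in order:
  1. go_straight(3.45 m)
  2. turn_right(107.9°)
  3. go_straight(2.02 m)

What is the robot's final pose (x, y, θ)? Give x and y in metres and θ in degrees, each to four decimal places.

(-15.1502, -2.9188, 163.8000°)

set_pose: (x, y, θ) = (-8.7100, 3.5300, 271.7000°), ρ = 3.6
go_straight(3.45): x += 3.45·cos θ, y += 3.45·sin θ → (-8.6077, 0.0815, 271.7000°)
turn_right(107.9°): centre at ρ to the right, rotate −107.9° → (-13.2104, -3.4823, 163.8000°)
go_straight(2.02): x += 2.02·cos θ, y += 2.02·sin θ → (-15.1502, -2.9188, 163.8000°)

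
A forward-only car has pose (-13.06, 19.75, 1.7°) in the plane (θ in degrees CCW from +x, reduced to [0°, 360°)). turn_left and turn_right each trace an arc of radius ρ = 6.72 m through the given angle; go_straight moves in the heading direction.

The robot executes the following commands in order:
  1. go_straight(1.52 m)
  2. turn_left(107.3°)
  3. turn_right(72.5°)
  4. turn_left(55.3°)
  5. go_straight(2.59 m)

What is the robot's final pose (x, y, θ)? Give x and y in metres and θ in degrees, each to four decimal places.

(-0.3913, 44.4914, 91.8000°)

set_pose: (x, y, θ) = (-13.0600, 19.7500, 1.7000°), ρ = 6.72
go_straight(1.52): x += 1.52·cos θ, y += 1.52·sin θ → (-11.5407, 19.7951, 1.7000°)
turn_left(107.3°): centre at ρ to the left, rotate +107.3° → (-5.3861, 28.7000, 109.0000°)
turn_right(72.5°): centre at ρ to the right, rotate −72.5° → (-3.0295, 36.2897, 36.5000°)
turn_left(55.3°): centre at ρ to the left, rotate +55.3° → (-0.3100, 41.9027, 91.8000°)
go_straight(2.59): x += 2.59·cos θ, y += 2.59·sin θ → (-0.3913, 44.4914, 91.8000°)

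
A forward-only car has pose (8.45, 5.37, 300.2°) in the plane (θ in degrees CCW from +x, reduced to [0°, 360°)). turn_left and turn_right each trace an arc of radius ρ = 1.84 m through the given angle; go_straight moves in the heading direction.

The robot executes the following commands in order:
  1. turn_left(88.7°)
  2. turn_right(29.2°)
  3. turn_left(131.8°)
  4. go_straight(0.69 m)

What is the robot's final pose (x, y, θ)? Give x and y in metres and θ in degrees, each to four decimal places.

(12.7589, 8.4898, 131.5000°)

set_pose: (x, y, θ) = (8.4500, 5.3700, 300.2000°), ρ = 1.84
turn_left(88.7°): centre at ρ to the left, rotate +88.7° → (10.9295, 4.6847, 388.9000° ≡ 28.9000°)
turn_right(29.2°): centre at ρ to the right, rotate −29.2° → (11.8284, 4.9138, -0.3000° ≡ 359.7000°)
turn_left(131.8°): centre at ρ to the left, rotate +131.8° → (13.2161, 7.9730, 491.5000° ≡ 131.5000°)
go_straight(0.69): x += 0.69·cos θ, y += 0.69·sin θ → (12.7589, 8.4898, 131.5000°)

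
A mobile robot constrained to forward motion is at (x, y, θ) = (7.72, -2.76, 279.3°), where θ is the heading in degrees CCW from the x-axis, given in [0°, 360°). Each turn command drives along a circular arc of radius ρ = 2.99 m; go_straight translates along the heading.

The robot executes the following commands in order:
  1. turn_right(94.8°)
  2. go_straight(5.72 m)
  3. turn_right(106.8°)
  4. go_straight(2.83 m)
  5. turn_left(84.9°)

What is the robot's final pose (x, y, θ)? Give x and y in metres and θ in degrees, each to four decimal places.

set_pose: (x, y, θ) = (7.7200, -2.7600, 279.3000°), ρ = 2.99
turn_right(94.8°): centre at ρ to the right, rotate −94.8° → (5.0039, -6.2240, 184.5000°)
go_straight(5.72): x += 5.72·cos θ, y += 5.72·sin θ → (-0.6985, -6.6728, 184.5000°)
turn_right(106.8°): centre at ρ to the right, rotate −106.8° → (-3.8544, -3.0550, 77.7000°)
go_straight(2.83): x += 2.83·cos θ, y += 2.83·sin θ → (-3.2516, -0.2900, 77.7000°)
turn_left(84.9°): centre at ρ to the left, rotate +84.9° → (-5.2788, 3.2002, 162.6000°)

(-5.2788, 3.2002, 162.6000°)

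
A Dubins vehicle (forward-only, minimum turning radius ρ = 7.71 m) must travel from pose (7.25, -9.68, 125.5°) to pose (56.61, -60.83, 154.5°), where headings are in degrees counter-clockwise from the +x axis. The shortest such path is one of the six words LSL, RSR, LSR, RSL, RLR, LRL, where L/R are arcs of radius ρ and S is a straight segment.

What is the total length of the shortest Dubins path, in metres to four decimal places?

111.7852 m

Let ψ = atan2(Δy, Δx) = atan2(-51.15, 49.36) = -46.0203° be the start→goal bearing.
Normalize: d = |goal − start| / ρ = 71.082572/7.71 = 9.219529, α = (θ_start − ψ) mod 360° = 171.5203° = 2.993594 rad, β = (θ_goal − ψ) mod 360° = 200.5203° = 3.499739 rad.
Common terms: sin α = 0.147459, cos α = -0.989068, sin β = -0.350539, cos β = -0.936548, cos(α−β) = 0.874620, d² = 84.999724. Work in radians in the unit-radius frame; every candidate has L = ρ·(t + p + q).
LSL: p² = 2 + d² − 2cos(α−β) + 2d(sin α − sin β) = 94.433103; p = √p² = 9.717670; φ = atan2(cos β − cos α, d + sin α − sin β) = 0.005405 rad; t = (φ − α) mod 2π = 3.294996 rad, q = (β − φ) mod 2π = 3.494335 rad → L = 7.71·(3.294996 + 9.717670 + 3.494335) = 7.71·16.507000 = 127.268973 m
RSR: p² = 2 + d² − 2cos(α−β) + 2d(sin β − sin α) = 76.067866; p = √p² = 8.721689; φ = atan2(cos α − cos β, d − sin α + sin β) = -0.006022 rad; t = (α − φ) mod 2π = 2.999615 rad, q = (φ − β) mod 2π = 2.777424 rad → L = 7.71·(2.999615 + 8.721689 + 2.777424) = 7.71·14.498729 = 111.785202 m
LSR: p² = d² − 2 + 2cos(α−β) + 2d(sin α + sin β) = 81.004366; p = √p² = 9.000243; φ = atan2(−cos α − cos β, d + sin α + sin β) − atan2(−2, p) = 0.429069 rad; t = (φ − α) mod 2π = 3.718661 rad, q = (φ − β) mod 2π = 3.212515 rad → L = 7.71·(3.718661 + 9.000243 + 3.212515) = 7.71·15.931419 = 122.831240 m
RSL: p² = d² − 2 + 2cos(α−β) − 2d(sin α + sin β) = 88.493561; p = √p² = 9.407102; φ = atan2(cos α + cos β, d − sin α − sin β) − atan2(2, p) = -0.411072 rad; t = (α − φ) mod 2π = 3.404665 rad, q = (β − φ) mod 2π = 3.910811 rad → L = 7.71·(3.404665 + 9.407102 + 3.910811) = 7.71·16.722578 = 128.931075 m
RLR: c = (6 − d² + 2cos(α−β) + 2d(sin α − sin β))/8 = -8.508483, |c| > 1 → infeasible
LRL: c = (6 − d² + 2cos(α−β) − 2d(sin α − sin β))/8 = -10.804138, |c| > 1 → infeasible
Shortest: RSR with L = 111.785202 m ≈ 111.7852 m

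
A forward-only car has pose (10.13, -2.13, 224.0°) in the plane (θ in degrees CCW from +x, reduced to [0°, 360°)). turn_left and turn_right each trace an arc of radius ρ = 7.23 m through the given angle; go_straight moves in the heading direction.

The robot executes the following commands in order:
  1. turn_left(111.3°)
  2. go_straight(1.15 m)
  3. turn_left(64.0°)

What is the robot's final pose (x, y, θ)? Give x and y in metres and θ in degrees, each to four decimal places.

(20.7765, -13.4062, 39.3000°)

set_pose: (x, y, θ) = (10.1300, -2.1300, 224.0000°), ρ = 7.23
turn_left(111.3°): centre at ρ to the left, rotate +111.3° → (12.1312, -13.8993, 335.3000°)
go_straight(1.15): x += 1.15·cos θ, y += 1.15·sin θ → (13.1760, -14.3799, 335.3000°)
turn_left(64.0°): centre at ρ to the left, rotate +64.0° → (20.7765, -13.4062, 399.3000° ≡ 39.3000°)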